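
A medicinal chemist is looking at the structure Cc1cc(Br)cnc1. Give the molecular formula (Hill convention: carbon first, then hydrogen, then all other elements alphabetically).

Walk through each heavy atom and fill implicit hydrogens from standard valence (C 4, N 3, O 2, S 2, halogen 1); for lowercase aromatic atoms, an aromatic c carries 1 H when it has two neighbours and 0 H with three, and aromatic n carries 0 H:
  atom 1: C, bond orders sum to 1 (valence 4) → 3 H
  atom 2: aromatic c, 3 neighbours → 0 H
  atom 3: aromatic c, 2 neighbours → 1 H
  atom 4: aromatic c, 3 neighbours → 0 H
  atom 5: Br (halogen, monovalent) → 0 H
  atom 6: aromatic c, 2 neighbours → 1 H
  atom 7: aromatic n, 2 neighbours → 0 H
  atom 8: aromatic c, 2 neighbours → 1 H
Totals → C:6, H:6, Br:1, N:1.
In Hill order: C6H6BrN.

C6H6BrN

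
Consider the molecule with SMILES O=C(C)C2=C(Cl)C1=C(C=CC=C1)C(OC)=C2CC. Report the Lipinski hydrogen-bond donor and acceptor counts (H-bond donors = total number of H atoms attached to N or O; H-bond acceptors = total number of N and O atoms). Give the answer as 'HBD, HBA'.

0, 2

Donors: find every N or O and count the H atoms it carries.
  atom 1 (O): bond orders sum to 2 → 0 H
  atom 14 (O): bond orders sum to 2 → 0 H
Lipinski HBD = 0.
Acceptors: N atoms = 0, O atoms = 2 → HBA = 2.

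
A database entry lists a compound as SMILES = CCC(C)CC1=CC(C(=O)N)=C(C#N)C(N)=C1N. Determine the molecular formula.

C13H18N4O

Walk through each heavy atom and fill implicit hydrogens from standard valence (C 4, N 3, O 2, S 2, halogen 1):
  atom 1: C, bond orders sum to 1 (valence 4) → 3 H
  atom 2: C, bond orders sum to 2 (valence 4) → 2 H
  atom 3: C, bond orders sum to 3 (valence 4) → 1 H
  atom 4: C, bond orders sum to 1 (valence 4) → 3 H
  atom 5: C, bond orders sum to 2 (valence 4) → 2 H
  atom 6: C, bond orders sum to 4 (valence 4) → 0 H
  atom 7: C, bond orders sum to 3 (valence 4) → 1 H
  atom 8: C, bond orders sum to 4 (valence 4) → 0 H
  atom 9: C, bond orders sum to 4 (valence 4) → 0 H
  atom 10: O, bond orders sum to 2 (valence 2) → 0 H
  atom 11: N, bond orders sum to 1 (valence 3) → 2 H
  atom 12: C, bond orders sum to 4 (valence 4) → 0 H
  atom 13: C, bond orders sum to 4 (valence 4) → 0 H
  atom 14: N, bond orders sum to 3 (valence 3) → 0 H
  atom 15: C, bond orders sum to 4 (valence 4) → 0 H
  atom 16: N, bond orders sum to 1 (valence 3) → 2 H
  atom 17: C, bond orders sum to 4 (valence 4) → 0 H
  atom 18: N, bond orders sum to 1 (valence 3) → 2 H
Totals → C:13, H:18, N:4, O:1.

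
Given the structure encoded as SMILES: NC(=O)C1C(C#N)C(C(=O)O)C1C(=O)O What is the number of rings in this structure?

In SMILES, each pair of matching ring-closure digits denotes one ring-closing bond; the number of such bonds equals the number of independent rings.
Ring-closure bonds here: 1.

1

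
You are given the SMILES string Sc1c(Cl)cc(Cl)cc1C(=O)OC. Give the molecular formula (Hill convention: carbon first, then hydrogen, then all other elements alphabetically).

Walk through each heavy atom and fill implicit hydrogens from standard valence (C 4, N 3, O 2, S 2, halogen 1); for lowercase aromatic atoms, an aromatic c carries 1 H when it has two neighbours and 0 H with three, and aromatic n carries 0 H:
  atom 1: S, bond orders sum to 1 (valence 2) → 1 H
  atom 2: aromatic c, 3 neighbours → 0 H
  atom 3: aromatic c, 3 neighbours → 0 H
  atom 4: Cl (halogen, monovalent) → 0 H
  atom 5: aromatic c, 2 neighbours → 1 H
  atom 6: aromatic c, 3 neighbours → 0 H
  atom 7: Cl (halogen, monovalent) → 0 H
  atom 8: aromatic c, 2 neighbours → 1 H
  atom 9: aromatic c, 3 neighbours → 0 H
  atom 10: C, bond orders sum to 4 (valence 4) → 0 H
  atom 11: O, bond orders sum to 2 (valence 2) → 0 H
  atom 12: O, bond orders sum to 2 (valence 2) → 0 H
  atom 13: C, bond orders sum to 1 (valence 4) → 3 H
Totals → C:8, H:6, Cl:2, O:2, S:1.
In Hill order: C8H6Cl2O2S.

C8H6Cl2O2S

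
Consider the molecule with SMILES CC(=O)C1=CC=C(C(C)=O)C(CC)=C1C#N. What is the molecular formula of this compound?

C13H13NO2

Walk through each heavy atom and fill implicit hydrogens from standard valence (C 4, N 3, O 2, S 2, halogen 1):
  atom 1: C, bond orders sum to 1 (valence 4) → 3 H
  atom 2: C, bond orders sum to 4 (valence 4) → 0 H
  atom 3: O, bond orders sum to 2 (valence 2) → 0 H
  atom 4: C, bond orders sum to 4 (valence 4) → 0 H
  atom 5: C, bond orders sum to 3 (valence 4) → 1 H
  atom 6: C, bond orders sum to 3 (valence 4) → 1 H
  atom 7: C, bond orders sum to 4 (valence 4) → 0 H
  atom 8: C, bond orders sum to 4 (valence 4) → 0 H
  atom 9: C, bond orders sum to 1 (valence 4) → 3 H
  atom 10: O, bond orders sum to 2 (valence 2) → 0 H
  atom 11: C, bond orders sum to 4 (valence 4) → 0 H
  atom 12: C, bond orders sum to 2 (valence 4) → 2 H
  atom 13: C, bond orders sum to 1 (valence 4) → 3 H
  atom 14: C, bond orders sum to 4 (valence 4) → 0 H
  atom 15: C, bond orders sum to 4 (valence 4) → 0 H
  atom 16: N, bond orders sum to 3 (valence 3) → 0 H
Totals → C:13, H:13, N:1, O:2.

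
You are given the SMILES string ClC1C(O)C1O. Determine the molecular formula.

Walk through each heavy atom and fill implicit hydrogens from standard valence (C 4, N 3, O 2, S 2, halogen 1):
  atom 1: Cl (halogen, monovalent) → 0 H
  atom 2: C, bond orders sum to 3 (valence 4) → 1 H
  atom 3: C, bond orders sum to 3 (valence 4) → 1 H
  atom 4: O, bond orders sum to 1 (valence 2) → 1 H
  atom 5: C, bond orders sum to 3 (valence 4) → 1 H
  atom 6: O, bond orders sum to 1 (valence 2) → 1 H
Totals → C:3, H:5, Cl:1, O:2.
In Hill order: C3H5ClO2.

C3H5ClO2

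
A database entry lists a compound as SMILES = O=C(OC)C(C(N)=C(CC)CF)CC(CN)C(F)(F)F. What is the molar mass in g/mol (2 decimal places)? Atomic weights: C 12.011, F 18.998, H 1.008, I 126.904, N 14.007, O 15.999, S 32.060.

300.30 g/mol

First, the molecular formula is C12H20F4N2O2 (counting implicit H from valence).
  C: 12 × 12.011 = 144.132
  F: 4 × 18.998 = 75.992
  H: 20 × 1.008 = 20.160
  N: 2 × 14.007 = 28.014
  O: 2 × 15.999 = 31.998
Sum: 12×12.011 + 4×18.998 + 20×1.008 + 2×14.007 + 2×15.999 = 300.296 → 300.30 g/mol.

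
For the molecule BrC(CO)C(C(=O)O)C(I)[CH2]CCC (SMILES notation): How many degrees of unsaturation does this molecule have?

Molecular formula: C9H16BrIO3.
DoU = (2C + 2 + N − H − X) / 2, where X is the halogen count and O/S are ignored.
    = (2·9 + 2 + 0 − 16 − 2) / 2 = 2 / 2 = 1.

1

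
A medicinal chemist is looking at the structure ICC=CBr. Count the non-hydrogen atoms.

5

Every atom symbol written in the SMILES (organic subset) is one heavy atom; implicit H are not written.
Heavy atoms by element → Br:1, C:3, I:1.
Total: 5.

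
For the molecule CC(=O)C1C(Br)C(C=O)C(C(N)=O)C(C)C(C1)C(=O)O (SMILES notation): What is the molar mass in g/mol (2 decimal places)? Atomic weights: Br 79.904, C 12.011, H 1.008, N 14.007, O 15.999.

348.19 g/mol

First, the molecular formula is C13H18BrNO5 (counting implicit H from valence).
  Br: 1 × 79.904 = 79.904
  C: 13 × 12.011 = 156.143
  H: 18 × 1.008 = 18.144
  N: 1 × 14.007 = 14.007
  O: 5 × 15.999 = 79.995
Sum: 1×79.904 + 13×12.011 + 18×1.008 + 1×14.007 + 5×15.999 = 348.193 → 348.19 g/mol.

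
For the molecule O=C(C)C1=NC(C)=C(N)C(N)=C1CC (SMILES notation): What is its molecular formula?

Walk through each heavy atom and fill implicit hydrogens from standard valence (C 4, N 3, O 2, S 2, halogen 1):
  atom 1: O, bond orders sum to 2 (valence 2) → 0 H
  atom 2: C, bond orders sum to 4 (valence 4) → 0 H
  atom 3: C, bond orders sum to 1 (valence 4) → 3 H
  atom 4: C, bond orders sum to 4 (valence 4) → 0 H
  atom 5: N, bond orders sum to 3 (valence 3) → 0 H
  atom 6: C, bond orders sum to 4 (valence 4) → 0 H
  atom 7: C, bond orders sum to 1 (valence 4) → 3 H
  atom 8: C, bond orders sum to 4 (valence 4) → 0 H
  atom 9: N, bond orders sum to 1 (valence 3) → 2 H
  atom 10: C, bond orders sum to 4 (valence 4) → 0 H
  atom 11: N, bond orders sum to 1 (valence 3) → 2 H
  atom 12: C, bond orders sum to 4 (valence 4) → 0 H
  atom 13: C, bond orders sum to 2 (valence 4) → 2 H
  atom 14: C, bond orders sum to 1 (valence 4) → 3 H
Totals → C:10, H:15, N:3, O:1.
In Hill order: C10H15N3O.

C10H15N3O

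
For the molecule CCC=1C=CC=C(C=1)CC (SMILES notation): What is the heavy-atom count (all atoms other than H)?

Every atom symbol written in the SMILES (organic subset) is one heavy atom; implicit H are not written.
Heavy atoms by element → C:10.
Total: 10.

10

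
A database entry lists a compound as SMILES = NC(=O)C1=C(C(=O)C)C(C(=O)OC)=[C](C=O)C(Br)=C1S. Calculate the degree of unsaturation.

Degree of unsaturation = (number of rings) + (number of π bonds).
Ring closures in the SMILES: 1.
π bonds: 7 double bonds (each 1 DoU) → 7 DoU from unsaturation.
Total DoU = 1 + 7 = 8.

8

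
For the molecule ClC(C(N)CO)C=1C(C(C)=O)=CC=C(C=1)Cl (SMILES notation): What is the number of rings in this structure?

In SMILES, each pair of matching ring-closure digits denotes one ring-closing bond; the number of such bonds equals the number of independent rings.
Ring-closure bonds here: 1.

1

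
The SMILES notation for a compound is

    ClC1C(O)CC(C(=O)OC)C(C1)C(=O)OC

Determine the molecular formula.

C10H15ClO5

Walk through each heavy atom and fill implicit hydrogens from standard valence (C 4, N 3, O 2, S 2, halogen 1):
  atom 1: Cl (halogen, monovalent) → 0 H
  atom 2: C, bond orders sum to 3 (valence 4) → 1 H
  atom 3: C, bond orders sum to 3 (valence 4) → 1 H
  atom 4: O, bond orders sum to 1 (valence 2) → 1 H
  atom 5: C, bond orders sum to 2 (valence 4) → 2 H
  atom 6: C, bond orders sum to 3 (valence 4) → 1 H
  atom 7: C, bond orders sum to 4 (valence 4) → 0 H
  atom 8: O, bond orders sum to 2 (valence 2) → 0 H
  atom 9: O, bond orders sum to 2 (valence 2) → 0 H
  atom 10: C, bond orders sum to 1 (valence 4) → 3 H
  atom 11: C, bond orders sum to 3 (valence 4) → 1 H
  atom 12: C, bond orders sum to 2 (valence 4) → 2 H
  atom 13: C, bond orders sum to 4 (valence 4) → 0 H
  atom 14: O, bond orders sum to 2 (valence 2) → 0 H
  atom 15: O, bond orders sum to 2 (valence 2) → 0 H
  atom 16: C, bond orders sum to 1 (valence 4) → 3 H
Totals → C:10, H:15, Cl:1, O:5.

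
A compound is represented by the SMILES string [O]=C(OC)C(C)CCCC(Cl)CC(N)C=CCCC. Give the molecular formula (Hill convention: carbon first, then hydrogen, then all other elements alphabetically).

C15H28ClNO2

Walk through each heavy atom and fill implicit hydrogens from standard valence (C 4, N 3, O 2, S 2, halogen 1):
  atom 1: O with explicit H count 0
  atom 2: C, bond orders sum to 4 (valence 4) → 0 H
  atom 3: O, bond orders sum to 2 (valence 2) → 0 H
  atom 4: C, bond orders sum to 1 (valence 4) → 3 H
  atom 5: C, bond orders sum to 3 (valence 4) → 1 H
  atom 6: C, bond orders sum to 1 (valence 4) → 3 H
  atom 7: C, bond orders sum to 2 (valence 4) → 2 H
  atom 8: C, bond orders sum to 2 (valence 4) → 2 H
  atom 9: C, bond orders sum to 2 (valence 4) → 2 H
  atom 10: C, bond orders sum to 3 (valence 4) → 1 H
  atom 11: Cl (halogen, monovalent) → 0 H
  atom 12: C, bond orders sum to 2 (valence 4) → 2 H
  atom 13: C, bond orders sum to 3 (valence 4) → 1 H
  atom 14: N, bond orders sum to 1 (valence 3) → 2 H
  atom 15: C, bond orders sum to 3 (valence 4) → 1 H
  atom 16: C, bond orders sum to 3 (valence 4) → 1 H
  atom 17: C, bond orders sum to 2 (valence 4) → 2 H
  atom 18: C, bond orders sum to 2 (valence 4) → 2 H
  atom 19: C, bond orders sum to 1 (valence 4) → 3 H
Totals → C:15, H:28, Cl:1, N:1, O:2.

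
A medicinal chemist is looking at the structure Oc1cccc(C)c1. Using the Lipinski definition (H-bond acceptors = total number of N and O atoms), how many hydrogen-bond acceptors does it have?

1

N atoms: 0; O atoms: 1.
Lipinski HBA = 0 + 1 = 1.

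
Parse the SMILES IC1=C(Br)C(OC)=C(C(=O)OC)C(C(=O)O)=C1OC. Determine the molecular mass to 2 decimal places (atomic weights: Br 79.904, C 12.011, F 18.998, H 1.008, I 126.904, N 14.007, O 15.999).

First, the molecular formula is C11H10BrIO6 (counting implicit H from valence).
  Br: 1 × 79.904 = 79.904
  C: 11 × 12.011 = 132.121
  H: 10 × 1.008 = 10.080
  I: 1 × 126.904 = 126.904
  O: 6 × 15.999 = 95.994
Sum: 1×79.904 + 11×12.011 + 10×1.008 + 1×126.904 + 6×15.999 = 445.003 → 445.00 g/mol.

445.00 g/mol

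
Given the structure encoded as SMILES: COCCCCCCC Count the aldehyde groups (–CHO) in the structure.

Scan the SMILES for the aldehyde motif — none present.
Groups that are present: 1 ether.

0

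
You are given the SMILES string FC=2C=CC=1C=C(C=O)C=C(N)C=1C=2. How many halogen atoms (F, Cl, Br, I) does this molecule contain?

1

Halogen atoms appear at heavy-atom position 1 (1×F).
Other groups present: 1 aldehyde, 1 primary amine.
Halogen count: 1.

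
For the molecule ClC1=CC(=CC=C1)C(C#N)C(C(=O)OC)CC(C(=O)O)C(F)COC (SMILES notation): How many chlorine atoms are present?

Scan the SMILES for Cl atoms (remember two-letter symbols like Cl and Br are single atoms).
Chlorine count: 1.

1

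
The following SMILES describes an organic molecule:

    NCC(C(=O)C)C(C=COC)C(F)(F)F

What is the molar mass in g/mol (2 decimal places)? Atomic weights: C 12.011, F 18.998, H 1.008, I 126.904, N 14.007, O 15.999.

First, the molecular formula is C9H14F3NO2 (counting implicit H from valence).
  C: 9 × 12.011 = 108.099
  F: 3 × 18.998 = 56.994
  H: 14 × 1.008 = 14.112
  N: 1 × 14.007 = 14.007
  O: 2 × 15.999 = 31.998
Sum: 9×12.011 + 3×18.998 + 14×1.008 + 1×14.007 + 2×15.999 = 225.210 → 225.21 g/mol.

225.21 g/mol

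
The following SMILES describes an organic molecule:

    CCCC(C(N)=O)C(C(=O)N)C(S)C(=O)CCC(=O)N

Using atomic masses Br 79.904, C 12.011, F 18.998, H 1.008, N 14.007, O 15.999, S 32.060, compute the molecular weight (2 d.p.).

303.38 g/mol

First, the molecular formula is C12H21N3O4S (counting implicit H from valence).
  C: 12 × 12.011 = 144.132
  H: 21 × 1.008 = 21.168
  N: 3 × 14.007 = 42.021
  O: 4 × 15.999 = 63.996
  S: 1 × 32.060 = 32.060
Sum: 12×12.011 + 21×1.008 + 3×14.007 + 4×15.999 + 1×32.060 = 303.377 → 303.38 g/mol.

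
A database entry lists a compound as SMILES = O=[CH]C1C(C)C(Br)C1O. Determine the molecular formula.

C6H9BrO2

Walk through each heavy atom and fill implicit hydrogens from standard valence (C 4, N 3, O 2, S 2, halogen 1):
  atom 1: O, bond orders sum to 2 (valence 2) → 0 H
  atom 2: C with explicit H count 1
  atom 3: C, bond orders sum to 3 (valence 4) → 1 H
  atom 4: C, bond orders sum to 3 (valence 4) → 1 H
  atom 5: C, bond orders sum to 1 (valence 4) → 3 H
  atom 6: C, bond orders sum to 3 (valence 4) → 1 H
  atom 7: Br (halogen, monovalent) → 0 H
  atom 8: C, bond orders sum to 3 (valence 4) → 1 H
  atom 9: O, bond orders sum to 1 (valence 2) → 1 H
Totals → C:6, H:9, Br:1, O:2.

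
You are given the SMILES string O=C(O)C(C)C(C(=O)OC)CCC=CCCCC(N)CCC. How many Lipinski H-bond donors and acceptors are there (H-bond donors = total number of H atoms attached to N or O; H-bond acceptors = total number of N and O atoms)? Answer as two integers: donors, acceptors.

Donors: find every N or O and count the H atoms it carries.
  atom 1 (O): bond orders sum to 2 → 0 H
  atom 3 (O): bond orders sum to 1 → 1 H
  atom 8 (O): bond orders sum to 2 → 0 H
  atom 9 (O): bond orders sum to 2 → 0 H
  atom 19 (N): bond orders sum to 1 → 2 H
Lipinski HBD = 3.
Acceptors: N atoms = 1, O atoms = 4 → HBA = 5.

3, 5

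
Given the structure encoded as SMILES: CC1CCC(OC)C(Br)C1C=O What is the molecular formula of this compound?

Walk through each heavy atom and fill implicit hydrogens from standard valence (C 4, N 3, O 2, S 2, halogen 1):
  atom 1: C, bond orders sum to 1 (valence 4) → 3 H
  atom 2: C, bond orders sum to 3 (valence 4) → 1 H
  atom 3: C, bond orders sum to 2 (valence 4) → 2 H
  atom 4: C, bond orders sum to 2 (valence 4) → 2 H
  atom 5: C, bond orders sum to 3 (valence 4) → 1 H
  atom 6: O, bond orders sum to 2 (valence 2) → 0 H
  atom 7: C, bond orders sum to 1 (valence 4) → 3 H
  atom 8: C, bond orders sum to 3 (valence 4) → 1 H
  atom 9: Br (halogen, monovalent) → 0 H
  atom 10: C, bond orders sum to 3 (valence 4) → 1 H
  atom 11: C, bond orders sum to 3 (valence 4) → 1 H
  atom 12: O, bond orders sum to 2 (valence 2) → 0 H
Totals → C:9, H:15, Br:1, O:2.

C9H15BrO2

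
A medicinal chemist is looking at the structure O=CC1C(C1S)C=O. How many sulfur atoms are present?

1

Scan the SMILES for S atoms (remember two-letter symbols like Cl and Br are single atoms).
Sulfur count: 1.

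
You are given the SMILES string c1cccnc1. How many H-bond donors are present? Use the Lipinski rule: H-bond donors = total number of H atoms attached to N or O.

0

Donors: find every N or O and count the H atoms it carries.
  atom 5 (N): bond orders sum to 3 → 0 H
Lipinski HBD = 0.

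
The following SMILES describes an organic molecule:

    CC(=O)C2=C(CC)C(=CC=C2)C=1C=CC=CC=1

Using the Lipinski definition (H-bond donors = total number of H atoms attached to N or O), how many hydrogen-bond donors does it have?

0

Donors: find every N or O and count the H atoms it carries.
  atom 3 (O): bond orders sum to 2 → 0 H
Lipinski HBD = 0.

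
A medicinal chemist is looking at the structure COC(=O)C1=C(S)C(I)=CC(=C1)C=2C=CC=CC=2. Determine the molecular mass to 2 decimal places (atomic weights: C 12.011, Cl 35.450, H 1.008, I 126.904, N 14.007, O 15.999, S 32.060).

First, the molecular formula is C14H11IO2S (counting implicit H from valence).
  C: 14 × 12.011 = 168.154
  H: 11 × 1.008 = 11.088
  I: 1 × 126.904 = 126.904
  O: 2 × 15.999 = 31.998
  S: 1 × 32.060 = 32.060
Sum: 14×12.011 + 11×1.008 + 1×126.904 + 2×15.999 + 1×32.060 = 370.204 → 370.20 g/mol.

370.20 g/mol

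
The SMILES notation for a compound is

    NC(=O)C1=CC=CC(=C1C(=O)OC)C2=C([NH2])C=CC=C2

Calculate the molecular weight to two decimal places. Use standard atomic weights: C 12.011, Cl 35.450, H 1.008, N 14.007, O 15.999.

First, the molecular formula is C15H14N2O3 (counting implicit H from valence).
  C: 15 × 12.011 = 180.165
  H: 14 × 1.008 = 14.112
  N: 2 × 14.007 = 28.014
  O: 3 × 15.999 = 47.997
Sum: 15×12.011 + 14×1.008 + 2×14.007 + 3×15.999 = 270.288 → 270.29 g/mol.

270.29 g/mol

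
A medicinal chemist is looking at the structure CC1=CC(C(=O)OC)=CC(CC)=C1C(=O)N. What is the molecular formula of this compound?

Walk through each heavy atom and fill implicit hydrogens from standard valence (C 4, N 3, O 2, S 2, halogen 1):
  atom 1: C, bond orders sum to 1 (valence 4) → 3 H
  atom 2: C, bond orders sum to 4 (valence 4) → 0 H
  atom 3: C, bond orders sum to 3 (valence 4) → 1 H
  atom 4: C, bond orders sum to 4 (valence 4) → 0 H
  atom 5: C, bond orders sum to 4 (valence 4) → 0 H
  atom 6: O, bond orders sum to 2 (valence 2) → 0 H
  atom 7: O, bond orders sum to 2 (valence 2) → 0 H
  atom 8: C, bond orders sum to 1 (valence 4) → 3 H
  atom 9: C, bond orders sum to 3 (valence 4) → 1 H
  atom 10: C, bond orders sum to 4 (valence 4) → 0 H
  atom 11: C, bond orders sum to 2 (valence 4) → 2 H
  atom 12: C, bond orders sum to 1 (valence 4) → 3 H
  atom 13: C, bond orders sum to 4 (valence 4) → 0 H
  atom 14: C, bond orders sum to 4 (valence 4) → 0 H
  atom 15: O, bond orders sum to 2 (valence 2) → 0 H
  atom 16: N, bond orders sum to 1 (valence 3) → 2 H
Totals → C:12, H:15, N:1, O:3.

C12H15NO3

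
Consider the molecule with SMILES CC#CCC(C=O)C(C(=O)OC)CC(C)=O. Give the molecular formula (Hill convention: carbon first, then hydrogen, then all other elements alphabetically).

C12H16O4

Walk through each heavy atom and fill implicit hydrogens from standard valence (C 4, N 3, O 2, S 2, halogen 1):
  atom 1: C, bond orders sum to 1 (valence 4) → 3 H
  atom 2: C, bond orders sum to 4 (valence 4) → 0 H
  atom 3: C, bond orders sum to 4 (valence 4) → 0 H
  atom 4: C, bond orders sum to 2 (valence 4) → 2 H
  atom 5: C, bond orders sum to 3 (valence 4) → 1 H
  atom 6: C, bond orders sum to 3 (valence 4) → 1 H
  atom 7: O, bond orders sum to 2 (valence 2) → 0 H
  atom 8: C, bond orders sum to 3 (valence 4) → 1 H
  atom 9: C, bond orders sum to 4 (valence 4) → 0 H
  atom 10: O, bond orders sum to 2 (valence 2) → 0 H
  atom 11: O, bond orders sum to 2 (valence 2) → 0 H
  atom 12: C, bond orders sum to 1 (valence 4) → 3 H
  atom 13: C, bond orders sum to 2 (valence 4) → 2 H
  atom 14: C, bond orders sum to 4 (valence 4) → 0 H
  atom 15: C, bond orders sum to 1 (valence 4) → 3 H
  atom 16: O, bond orders sum to 2 (valence 2) → 0 H
Totals → C:12, H:16, O:4.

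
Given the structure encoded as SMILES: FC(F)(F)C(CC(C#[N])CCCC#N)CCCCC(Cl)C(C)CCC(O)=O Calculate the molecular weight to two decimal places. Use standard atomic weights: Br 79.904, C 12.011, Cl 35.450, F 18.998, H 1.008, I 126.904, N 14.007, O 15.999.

408.89 g/mol

First, the molecular formula is C19H28ClF3N2O2 (counting implicit H from valence).
  C: 19 × 12.011 = 228.209
  Cl: 1 × 35.450 = 35.450
  F: 3 × 18.998 = 56.994
  H: 28 × 1.008 = 28.224
  N: 2 × 14.007 = 28.014
  O: 2 × 15.999 = 31.998
Sum: 19×12.011 + 1×35.450 + 3×18.998 + 28×1.008 + 2×14.007 + 2×15.999 = 408.889 → 408.89 g/mol.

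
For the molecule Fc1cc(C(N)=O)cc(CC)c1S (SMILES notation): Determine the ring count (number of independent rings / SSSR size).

1

In SMILES, each pair of matching ring-closure digits denotes one ring-closing bond; the number of such bonds equals the number of independent rings.
Ring-closure bonds here: 1.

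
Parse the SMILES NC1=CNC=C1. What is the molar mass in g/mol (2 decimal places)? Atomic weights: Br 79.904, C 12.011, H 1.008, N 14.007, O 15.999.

First, the molecular formula is C4H6N2 (counting implicit H from valence).
  C: 4 × 12.011 = 48.044
  H: 6 × 1.008 = 6.048
  N: 2 × 14.007 = 28.014
Sum: 4×12.011 + 6×1.008 + 2×14.007 = 82.106 → 82.11 g/mol.

82.11 g/mol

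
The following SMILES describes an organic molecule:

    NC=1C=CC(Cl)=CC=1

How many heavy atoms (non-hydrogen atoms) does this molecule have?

8

Every atom symbol written in the SMILES (organic subset) is one heavy atom; implicit H are not written.
Heavy atoms by element → C:6, Cl:1, N:1.
Total: 8.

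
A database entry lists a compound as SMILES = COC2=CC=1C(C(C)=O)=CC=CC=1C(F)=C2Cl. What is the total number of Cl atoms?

1

Scan the SMILES for Cl atoms (remember two-letter symbols like Cl and Br are single atoms).
Chlorine count: 1.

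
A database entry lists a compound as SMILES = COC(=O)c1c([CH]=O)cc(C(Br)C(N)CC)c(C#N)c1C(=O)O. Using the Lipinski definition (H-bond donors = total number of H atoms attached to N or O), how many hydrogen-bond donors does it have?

Donors: find every N or O and count the H atoms it carries.
  atom 2 (O): bond orders sum to 2 → 0 H
  atom 4 (O): bond orders sum to 2 → 0 H
  atom 8 (O): bond orders sum to 2 → 0 H
  atom 14 (N): bond orders sum to 1 → 2 H
  atom 19 (N): bond orders sum to 3 → 0 H
  atom 22 (O): bond orders sum to 2 → 0 H
  atom 23 (O): bond orders sum to 1 → 1 H
Lipinski HBD = 3.

3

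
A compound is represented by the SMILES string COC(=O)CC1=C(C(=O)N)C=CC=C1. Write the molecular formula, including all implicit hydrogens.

C10H11NO3

Walk through each heavy atom and fill implicit hydrogens from standard valence (C 4, N 3, O 2, S 2, halogen 1):
  atom 1: C, bond orders sum to 1 (valence 4) → 3 H
  atom 2: O, bond orders sum to 2 (valence 2) → 0 H
  atom 3: C, bond orders sum to 4 (valence 4) → 0 H
  atom 4: O, bond orders sum to 2 (valence 2) → 0 H
  atom 5: C, bond orders sum to 2 (valence 4) → 2 H
  atom 6: C, bond orders sum to 4 (valence 4) → 0 H
  atom 7: C, bond orders sum to 4 (valence 4) → 0 H
  atom 8: C, bond orders sum to 4 (valence 4) → 0 H
  atom 9: O, bond orders sum to 2 (valence 2) → 0 H
  atom 10: N, bond orders sum to 1 (valence 3) → 2 H
  atom 11: C, bond orders sum to 3 (valence 4) → 1 H
  atom 12: C, bond orders sum to 3 (valence 4) → 1 H
  atom 13: C, bond orders sum to 3 (valence 4) → 1 H
  atom 14: C, bond orders sum to 3 (valence 4) → 1 H
Totals → C:10, H:11, N:1, O:3.
In Hill order: C10H11NO3.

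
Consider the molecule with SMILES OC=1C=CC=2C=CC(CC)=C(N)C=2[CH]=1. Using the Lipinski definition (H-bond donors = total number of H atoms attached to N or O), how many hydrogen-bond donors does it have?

3

Donors: find every N or O and count the H atoms it carries.
  atom 1 (O): bond orders sum to 1 → 1 H
  atom 12 (N): bond orders sum to 1 → 2 H
Lipinski HBD = 3.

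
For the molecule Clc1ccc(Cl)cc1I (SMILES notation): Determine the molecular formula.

C6H3Cl2I

Walk through each heavy atom and fill implicit hydrogens from standard valence (C 4, N 3, O 2, S 2, halogen 1); for lowercase aromatic atoms, an aromatic c carries 1 H when it has two neighbours and 0 H with three, and aromatic n carries 0 H:
  atom 1: Cl (halogen, monovalent) → 0 H
  atom 2: aromatic c, 3 neighbours → 0 H
  atom 3: aromatic c, 2 neighbours → 1 H
  atom 4: aromatic c, 2 neighbours → 1 H
  atom 5: aromatic c, 3 neighbours → 0 H
  atom 6: Cl (halogen, monovalent) → 0 H
  atom 7: aromatic c, 2 neighbours → 1 H
  atom 8: aromatic c, 3 neighbours → 0 H
  atom 9: I (halogen, monovalent) → 0 H
Totals → C:6, H:3, Cl:2, I:1.
In Hill order: C6H3Cl2I.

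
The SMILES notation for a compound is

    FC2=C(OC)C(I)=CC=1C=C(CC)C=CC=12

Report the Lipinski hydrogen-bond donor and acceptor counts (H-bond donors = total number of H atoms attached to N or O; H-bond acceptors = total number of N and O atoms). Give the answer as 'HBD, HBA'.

0, 1

Donors: find every N or O and count the H atoms it carries.
  atom 4 (O): bond orders sum to 2 → 0 H
Lipinski HBD = 0.
Acceptors: N atoms = 0, O atoms = 1 → HBA = 1.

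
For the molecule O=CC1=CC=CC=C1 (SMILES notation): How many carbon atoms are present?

7

Count every carbon token in the SMILES (each C, including those in ring-closure positions and inside branches).
Carbon count: 7.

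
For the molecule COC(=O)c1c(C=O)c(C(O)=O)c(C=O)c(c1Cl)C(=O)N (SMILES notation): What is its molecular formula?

C12H8ClNO7

Walk through each heavy atom and fill implicit hydrogens from standard valence (C 4, N 3, O 2, S 2, halogen 1); for lowercase aromatic atoms, an aromatic c carries 1 H when it has two neighbours and 0 H with three, and aromatic n carries 0 H:
  atom 1: C, bond orders sum to 1 (valence 4) → 3 H
  atom 2: O, bond orders sum to 2 (valence 2) → 0 H
  atom 3: C, bond orders sum to 4 (valence 4) → 0 H
  atom 4: O, bond orders sum to 2 (valence 2) → 0 H
  atom 5: aromatic c, 3 neighbours → 0 H
  atom 6: aromatic c, 3 neighbours → 0 H
  atom 7: C, bond orders sum to 3 (valence 4) → 1 H
  atom 8: O, bond orders sum to 2 (valence 2) → 0 H
  atom 9: aromatic c, 3 neighbours → 0 H
  atom 10: C, bond orders sum to 4 (valence 4) → 0 H
  atom 11: O, bond orders sum to 1 (valence 2) → 1 H
  atom 12: O, bond orders sum to 2 (valence 2) → 0 H
  atom 13: aromatic c, 3 neighbours → 0 H
  atom 14: C, bond orders sum to 3 (valence 4) → 1 H
  atom 15: O, bond orders sum to 2 (valence 2) → 0 H
  atom 16: aromatic c, 3 neighbours → 0 H
  atom 17: aromatic c, 3 neighbours → 0 H
  atom 18: Cl (halogen, monovalent) → 0 H
  atom 19: C, bond orders sum to 4 (valence 4) → 0 H
  atom 20: O, bond orders sum to 2 (valence 2) → 0 H
  atom 21: N, bond orders sum to 1 (valence 3) → 2 H
Totals → C:12, H:8, Cl:1, N:1, O:7.
In Hill order: C12H8ClNO7.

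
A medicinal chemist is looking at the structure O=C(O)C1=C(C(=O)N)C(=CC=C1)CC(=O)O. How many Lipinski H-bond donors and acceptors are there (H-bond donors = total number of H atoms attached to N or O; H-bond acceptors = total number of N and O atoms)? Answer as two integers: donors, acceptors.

4, 6

Donors: find every N or O and count the H atoms it carries.
  atom 1 (O): bond orders sum to 2 → 0 H
  atom 3 (O): bond orders sum to 1 → 1 H
  atom 7 (O): bond orders sum to 2 → 0 H
  atom 8 (N): bond orders sum to 1 → 2 H
  atom 15 (O): bond orders sum to 2 → 0 H
  atom 16 (O): bond orders sum to 1 → 1 H
Lipinski HBD = 4.
Acceptors: N atoms = 1, O atoms = 5 → HBA = 6.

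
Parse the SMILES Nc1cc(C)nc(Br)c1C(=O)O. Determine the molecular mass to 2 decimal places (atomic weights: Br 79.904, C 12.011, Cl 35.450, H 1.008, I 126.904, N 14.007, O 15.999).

231.05 g/mol

First, the molecular formula is C7H7BrN2O2 (counting implicit H from valence).
  Br: 1 × 79.904 = 79.904
  C: 7 × 12.011 = 84.077
  H: 7 × 1.008 = 7.056
  N: 2 × 14.007 = 28.014
  O: 2 × 15.999 = 31.998
Sum: 1×79.904 + 7×12.011 + 7×1.008 + 2×14.007 + 2×15.999 = 231.049 → 231.05 g/mol.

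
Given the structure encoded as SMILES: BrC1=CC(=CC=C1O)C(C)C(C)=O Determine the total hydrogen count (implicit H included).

11

Walk through each heavy atom and fill implicit hydrogens from standard valence (C 4, N 3, O 2, S 2, halogen 1):
  atom 1: Br (halogen, monovalent) → 0 H
  atom 2: C, bond orders sum to 4 (valence 4) → 0 H
  atom 3: C, bond orders sum to 3 (valence 4) → 1 H
  atom 4: C, bond orders sum to 4 (valence 4) → 0 H
  atom 5: C, bond orders sum to 3 (valence 4) → 1 H
  atom 6: C, bond orders sum to 3 (valence 4) → 1 H
  atom 7: C, bond orders sum to 4 (valence 4) → 0 H
  atom 8: O, bond orders sum to 1 (valence 2) → 1 H
  atom 9: C, bond orders sum to 3 (valence 4) → 1 H
  atom 10: C, bond orders sum to 1 (valence 4) → 3 H
  atom 11: C, bond orders sum to 4 (valence 4) → 0 H
  atom 12: C, bond orders sum to 1 (valence 4) → 3 H
  atom 13: O, bond orders sum to 2 (valence 2) → 0 H
Total hydrogens: 11.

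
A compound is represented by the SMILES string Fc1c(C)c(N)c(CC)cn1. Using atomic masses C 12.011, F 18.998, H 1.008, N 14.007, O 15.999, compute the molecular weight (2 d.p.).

154.19 g/mol

First, the molecular formula is C8H11FN2 (counting implicit H from valence).
  C: 8 × 12.011 = 96.088
  F: 1 × 18.998 = 18.998
  H: 11 × 1.008 = 11.088
  N: 2 × 14.007 = 28.014
Sum: 8×12.011 + 1×18.998 + 11×1.008 + 2×14.007 = 154.188 → 154.19 g/mol.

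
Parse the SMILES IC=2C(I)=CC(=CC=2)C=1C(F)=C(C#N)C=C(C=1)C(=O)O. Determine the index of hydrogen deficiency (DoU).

11

Degree of unsaturation = (number of rings) + (number of π bonds).
Ring closures in the SMILES: 2.
π bonds: 7 double bonds (each 1 DoU), 1 triple bond (each 2 DoU) → 9 DoU from unsaturation.
Total DoU = 2 + 9 = 11.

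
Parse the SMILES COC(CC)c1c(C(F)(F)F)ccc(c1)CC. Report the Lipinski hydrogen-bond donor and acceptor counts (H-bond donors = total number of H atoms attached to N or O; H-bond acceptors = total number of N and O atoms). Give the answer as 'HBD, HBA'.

0, 1

Donors: find every N or O and count the H atoms it carries.
  atom 2 (O): bond orders sum to 2 → 0 H
Lipinski HBD = 0.
Acceptors: N atoms = 0, O atoms = 1 → HBA = 1.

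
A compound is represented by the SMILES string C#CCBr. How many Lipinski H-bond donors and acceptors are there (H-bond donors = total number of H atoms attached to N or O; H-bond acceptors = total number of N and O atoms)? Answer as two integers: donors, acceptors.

0, 0

Donors: find every N or O and count the H atoms it carries.
  (no N or O atoms present)
Lipinski HBD = 0.
Acceptors: N atoms = 0, O atoms = 0 → HBA = 0.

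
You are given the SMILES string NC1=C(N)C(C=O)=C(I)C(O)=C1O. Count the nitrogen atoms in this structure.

2

Scan the SMILES for N atoms (remember two-letter symbols like Cl and Br are single atoms).
Nitrogen count: 2.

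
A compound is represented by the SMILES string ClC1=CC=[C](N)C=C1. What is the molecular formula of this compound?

C6H6ClN

Walk through each heavy atom and fill implicit hydrogens from standard valence (C 4, N 3, O 2, S 2, halogen 1):
  atom 1: Cl (halogen, monovalent) → 0 H
  atom 2: C, bond orders sum to 4 (valence 4) → 0 H
  atom 3: C, bond orders sum to 3 (valence 4) → 1 H
  atom 4: C, bond orders sum to 3 (valence 4) → 1 H
  atom 5: C with explicit H count 0
  atom 6: N, bond orders sum to 1 (valence 3) → 2 H
  atom 7: C, bond orders sum to 3 (valence 4) → 1 H
  atom 8: C, bond orders sum to 3 (valence 4) → 1 H
Totals → C:6, H:6, Cl:1, N:1.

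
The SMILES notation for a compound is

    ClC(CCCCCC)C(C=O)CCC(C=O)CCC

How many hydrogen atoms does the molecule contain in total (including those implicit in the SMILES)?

29

Walk through each heavy atom and fill implicit hydrogens from standard valence (C 4, N 3, O 2, S 2, halogen 1):
  atom 1: Cl (halogen, monovalent) → 0 H
  atom 2: C, bond orders sum to 3 (valence 4) → 1 H
  atom 3: C, bond orders sum to 2 (valence 4) → 2 H
  atom 4: C, bond orders sum to 2 (valence 4) → 2 H
  atom 5: C, bond orders sum to 2 (valence 4) → 2 H
  atom 6: C, bond orders sum to 2 (valence 4) → 2 H
  atom 7: C, bond orders sum to 2 (valence 4) → 2 H
  atom 8: C, bond orders sum to 1 (valence 4) → 3 H
  atom 9: C, bond orders sum to 3 (valence 4) → 1 H
  atom 10: C, bond orders sum to 3 (valence 4) → 1 H
  atom 11: O, bond orders sum to 2 (valence 2) → 0 H
  atom 12: C, bond orders sum to 2 (valence 4) → 2 H
  atom 13: C, bond orders sum to 2 (valence 4) → 2 H
  atom 14: C, bond orders sum to 3 (valence 4) → 1 H
  atom 15: C, bond orders sum to 3 (valence 4) → 1 H
  atom 16: O, bond orders sum to 2 (valence 2) → 0 H
  atom 17: C, bond orders sum to 2 (valence 4) → 2 H
  atom 18: C, bond orders sum to 2 (valence 4) → 2 H
  atom 19: C, bond orders sum to 1 (valence 4) → 3 H
Total hydrogens: 29.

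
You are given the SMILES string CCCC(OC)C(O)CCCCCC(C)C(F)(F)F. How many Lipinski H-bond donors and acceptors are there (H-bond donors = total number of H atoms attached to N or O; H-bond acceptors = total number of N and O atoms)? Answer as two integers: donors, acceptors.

Donors: find every N or O and count the H atoms it carries.
  atom 5 (O): bond orders sum to 2 → 0 H
  atom 8 (O): bond orders sum to 1 → 1 H
Lipinski HBD = 1.
Acceptors: N atoms = 0, O atoms = 2 → HBA = 2.

1, 2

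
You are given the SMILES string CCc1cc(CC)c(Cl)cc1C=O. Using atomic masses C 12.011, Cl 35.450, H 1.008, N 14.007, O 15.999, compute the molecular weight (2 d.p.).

196.67 g/mol

First, the molecular formula is C11H13ClO (counting implicit H from valence).
  C: 11 × 12.011 = 132.121
  Cl: 1 × 35.450 = 35.450
  H: 13 × 1.008 = 13.104
  O: 1 × 15.999 = 15.999
Sum: 11×12.011 + 1×35.450 + 13×1.008 + 1×15.999 = 196.674 → 196.67 g/mol.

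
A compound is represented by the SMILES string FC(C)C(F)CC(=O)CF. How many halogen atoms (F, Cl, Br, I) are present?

Halogen atoms appear at heavy-atom positions 1, 5, 10 (3×F).
Other groups present: 1 ketone.
Halogen count: 3.

3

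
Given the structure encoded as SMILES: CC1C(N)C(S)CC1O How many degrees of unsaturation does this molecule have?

Molecular formula: C6H13NOS.
DoU = (2C + 2 + N − H − X) / 2, where X is the halogen count and O/S are ignored.
    = (2·6 + 2 + 1 − 13 − 0) / 2 = 2 / 2 = 1.

1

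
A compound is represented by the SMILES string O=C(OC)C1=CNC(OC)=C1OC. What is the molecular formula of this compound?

C8H11NO4

Walk through each heavy atom and fill implicit hydrogens from standard valence (C 4, N 3, O 2, S 2, halogen 1):
  atom 1: O, bond orders sum to 2 (valence 2) → 0 H
  atom 2: C, bond orders sum to 4 (valence 4) → 0 H
  atom 3: O, bond orders sum to 2 (valence 2) → 0 H
  atom 4: C, bond orders sum to 1 (valence 4) → 3 H
  atom 5: C, bond orders sum to 4 (valence 4) → 0 H
  atom 6: C, bond orders sum to 3 (valence 4) → 1 H
  atom 7: N, bond orders sum to 2 (valence 3) → 1 H
  atom 8: C, bond orders sum to 4 (valence 4) → 0 H
  atom 9: O, bond orders sum to 2 (valence 2) → 0 H
  atom 10: C, bond orders sum to 1 (valence 4) → 3 H
  atom 11: C, bond orders sum to 4 (valence 4) → 0 H
  atom 12: O, bond orders sum to 2 (valence 2) → 0 H
  atom 13: C, bond orders sum to 1 (valence 4) → 3 H
Totals → C:8, H:11, N:1, O:4.
In Hill order: C8H11NO4.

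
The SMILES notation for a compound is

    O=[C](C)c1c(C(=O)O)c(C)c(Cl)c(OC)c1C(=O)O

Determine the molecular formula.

Walk through each heavy atom and fill implicit hydrogens from standard valence (C 4, N 3, O 2, S 2, halogen 1); for lowercase aromatic atoms, an aromatic c carries 1 H when it has two neighbours and 0 H with three, and aromatic n carries 0 H:
  atom 1: O, bond orders sum to 2 (valence 2) → 0 H
  atom 2: C with explicit H count 0
  atom 3: C, bond orders sum to 1 (valence 4) → 3 H
  atom 4: aromatic c, 3 neighbours → 0 H
  atom 5: aromatic c, 3 neighbours → 0 H
  atom 6: C, bond orders sum to 4 (valence 4) → 0 H
  atom 7: O, bond orders sum to 2 (valence 2) → 0 H
  atom 8: O, bond orders sum to 1 (valence 2) → 1 H
  atom 9: aromatic c, 3 neighbours → 0 H
  atom 10: C, bond orders sum to 1 (valence 4) → 3 H
  atom 11: aromatic c, 3 neighbours → 0 H
  atom 12: Cl (halogen, monovalent) → 0 H
  atom 13: aromatic c, 3 neighbours → 0 H
  atom 14: O, bond orders sum to 2 (valence 2) → 0 H
  atom 15: C, bond orders sum to 1 (valence 4) → 3 H
  atom 16: aromatic c, 3 neighbours → 0 H
  atom 17: C, bond orders sum to 4 (valence 4) → 0 H
  atom 18: O, bond orders sum to 2 (valence 2) → 0 H
  atom 19: O, bond orders sum to 1 (valence 2) → 1 H
Totals → C:12, H:11, Cl:1, O:6.

C12H11ClO6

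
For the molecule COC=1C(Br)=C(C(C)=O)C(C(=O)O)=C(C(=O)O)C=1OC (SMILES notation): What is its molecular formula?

Walk through each heavy atom and fill implicit hydrogens from standard valence (C 4, N 3, O 2, S 2, halogen 1):
  atom 1: C, bond orders sum to 1 (valence 4) → 3 H
  atom 2: O, bond orders sum to 2 (valence 2) → 0 H
  atom 3: C, bond orders sum to 4 (valence 4) → 0 H
  atom 4: C, bond orders sum to 4 (valence 4) → 0 H
  atom 5: Br (halogen, monovalent) → 0 H
  atom 6: C, bond orders sum to 4 (valence 4) → 0 H
  atom 7: C, bond orders sum to 4 (valence 4) → 0 H
  atom 8: C, bond orders sum to 1 (valence 4) → 3 H
  atom 9: O, bond orders sum to 2 (valence 2) → 0 H
  atom 10: C, bond orders sum to 4 (valence 4) → 0 H
  atom 11: C, bond orders sum to 4 (valence 4) → 0 H
  atom 12: O, bond orders sum to 2 (valence 2) → 0 H
  atom 13: O, bond orders sum to 1 (valence 2) → 1 H
  atom 14: C, bond orders sum to 4 (valence 4) → 0 H
  atom 15: C, bond orders sum to 4 (valence 4) → 0 H
  atom 16: O, bond orders sum to 2 (valence 2) → 0 H
  atom 17: O, bond orders sum to 1 (valence 2) → 1 H
  atom 18: C, bond orders sum to 4 (valence 4) → 0 H
  atom 19: O, bond orders sum to 2 (valence 2) → 0 H
  atom 20: C, bond orders sum to 1 (valence 4) → 3 H
Totals → C:12, H:11, Br:1, O:7.

C12H11BrO7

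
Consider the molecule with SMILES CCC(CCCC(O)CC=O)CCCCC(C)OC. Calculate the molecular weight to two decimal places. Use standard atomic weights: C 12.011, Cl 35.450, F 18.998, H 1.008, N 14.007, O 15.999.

First, the molecular formula is C16H32O3 (counting implicit H from valence).
  C: 16 × 12.011 = 192.176
  H: 32 × 1.008 = 32.256
  O: 3 × 15.999 = 47.997
Sum: 16×12.011 + 32×1.008 + 3×15.999 = 272.429 → 272.43 g/mol.

272.43 g/mol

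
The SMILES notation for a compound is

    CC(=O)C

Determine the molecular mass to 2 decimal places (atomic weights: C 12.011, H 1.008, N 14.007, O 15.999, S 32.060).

58.08 g/mol

First, the molecular formula is C3H6O (counting implicit H from valence).
  C: 3 × 12.011 = 36.033
  H: 6 × 1.008 = 6.048
  O: 1 × 15.999 = 15.999
Sum: 3×12.011 + 6×1.008 + 1×15.999 = 58.080 → 58.08 g/mol.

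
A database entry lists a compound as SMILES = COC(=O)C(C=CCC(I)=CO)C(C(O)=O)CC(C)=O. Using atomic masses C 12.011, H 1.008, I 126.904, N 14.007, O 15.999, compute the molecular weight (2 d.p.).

First, the molecular formula is C13H17IO6 (counting implicit H from valence).
  C: 13 × 12.011 = 156.143
  H: 17 × 1.008 = 17.136
  I: 1 × 126.904 = 126.904
  O: 6 × 15.999 = 95.994
Sum: 13×12.011 + 17×1.008 + 1×126.904 + 6×15.999 = 396.177 → 396.18 g/mol.

396.18 g/mol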